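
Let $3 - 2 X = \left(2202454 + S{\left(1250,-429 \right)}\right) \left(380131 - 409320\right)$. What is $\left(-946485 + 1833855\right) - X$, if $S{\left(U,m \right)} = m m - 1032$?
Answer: $-34813752385$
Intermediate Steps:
$S{\left(U,m \right)} = -1032 + m^{2}$ ($S{\left(U,m \right)} = m^{2} - 1032 = -1032 + m^{2}$)
$X = 34814639755$ ($X = \frac{3}{2} - \frac{\left(2202454 - \left(1032 - \left(-429\right)^{2}\right)\right) \left(380131 - 409320\right)}{2} = \frac{3}{2} - \frac{\left(2202454 + \left(-1032 + 184041\right)\right) \left(-29189\right)}{2} = \frac{3}{2} - \frac{\left(2202454 + 183009\right) \left(-29189\right)}{2} = \frac{3}{2} - \frac{2385463 \left(-29189\right)}{2} = \frac{3}{2} - - \frac{69629279507}{2} = \frac{3}{2} + \frac{69629279507}{2} = 34814639755$)
$\left(-946485 + 1833855\right) - X = \left(-946485 + 1833855\right) - 34814639755 = 887370 - 34814639755 = -34813752385$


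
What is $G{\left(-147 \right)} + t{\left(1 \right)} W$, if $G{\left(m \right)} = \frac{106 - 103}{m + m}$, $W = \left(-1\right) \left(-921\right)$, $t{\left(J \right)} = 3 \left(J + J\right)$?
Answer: $\frac{541547}{98} \approx 5526.0$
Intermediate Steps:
$t{\left(J \right)} = 6 J$ ($t{\left(J \right)} = 3 \cdot 2 J = 6 J$)
$W = 921$
$G{\left(m \right)} = \frac{3}{2 m}$
$G{\left(-147 \right)} + t{\left(1 \right)} W = \frac{3}{2 \left(-147\right)} + 6 \cdot 1 \cdot 921 = \frac{3}{2} \left(- \frac{1}{147}\right) + 6 \cdot 921 = - \frac{1}{98} + 5526 = \frac{541547}{98}$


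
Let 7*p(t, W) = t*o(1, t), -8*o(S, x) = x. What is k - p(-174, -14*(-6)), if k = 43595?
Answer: 617899/14 ≈ 44136.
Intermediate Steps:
o(S, x) = -x/8
p(t, W) = -t²/56 (p(t, W) = (t*(-t/8))/7 = (-t²/8)/7 = -t²/56)
k - p(-174, -14*(-6)) = 43595 - (-1)*(-174)²/56 = 43595 - (-1)*30276/56 = 43595 - 1*(-7569/14) = 43595 + 7569/14 = 617899/14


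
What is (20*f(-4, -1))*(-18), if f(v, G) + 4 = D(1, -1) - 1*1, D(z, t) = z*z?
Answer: 1440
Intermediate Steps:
D(z, t) = z²
f(v, G) = -4 (f(v, G) = -4 + (1² - 1*1) = -4 + (1 - 1) = -4 + 0 = -4)
(20*f(-4, -1))*(-18) = (20*(-4))*(-18) = -80*(-18) = 1440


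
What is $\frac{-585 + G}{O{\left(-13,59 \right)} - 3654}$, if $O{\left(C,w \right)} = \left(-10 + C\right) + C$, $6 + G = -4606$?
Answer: $\frac{5197}{3690} \approx 1.4084$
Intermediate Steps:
$G = -4612$ ($G = -6 - 4606 = -4612$)
$O{\left(C,w \right)} = -10 + 2 C$
$\frac{-585 + G}{O{\left(-13,59 \right)} - 3654} = \frac{-585 - 4612}{\left(-10 + 2 \left(-13\right)\right) - 3654} = - \frac{5197}{\left(-10 - 26\right) - 3654} = - \frac{5197}{-36 - 3654} = - \frac{5197}{-3690} = \left(-5197\right) \left(- \frac{1}{3690}\right) = \frac{5197}{3690}$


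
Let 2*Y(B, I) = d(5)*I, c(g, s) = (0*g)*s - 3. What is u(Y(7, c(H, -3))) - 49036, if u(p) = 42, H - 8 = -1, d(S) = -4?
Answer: -48994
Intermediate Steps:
H = 7 (H = 8 - 1 = 7)
c(g, s) = -3 (c(g, s) = 0*s - 3 = 0 - 3 = -3)
Y(B, I) = -2*I (Y(B, I) = (-4*I)/2 = -2*I)
u(Y(7, c(H, -3))) - 49036 = 42 - 49036 = -48994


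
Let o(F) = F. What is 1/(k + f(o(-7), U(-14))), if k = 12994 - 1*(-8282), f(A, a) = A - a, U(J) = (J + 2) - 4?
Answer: 1/21285 ≈ 4.6981e-5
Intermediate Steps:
U(J) = -2 + J (U(J) = (2 + J) - 4 = -2 + J)
k = 21276 (k = 12994 + 8282 = 21276)
1/(k + f(o(-7), U(-14))) = 1/(21276 + (-7 - (-2 - 14))) = 1/(21276 + (-7 - 1*(-16))) = 1/(21276 + (-7 + 16)) = 1/(21276 + 9) = 1/21285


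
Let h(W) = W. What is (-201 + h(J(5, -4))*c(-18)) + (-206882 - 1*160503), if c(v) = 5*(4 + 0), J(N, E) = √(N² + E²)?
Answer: -367586 + 20*√41 ≈ -3.6746e+5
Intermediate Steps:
J(N, E) = √(E² + N²)
c(v) = 20 (c(v) = 5*4 = 20)
(-201 + h(J(5, -4))*c(-18)) + (-206882 - 1*160503) = (-201 + √((-4)² + 5²)*20) + (-206882 - 1*160503) = (-201 + √(16 + 25)*20) + (-206882 - 160503) = (-201 + √41*20) - 367385 = (-201 + 20*√41) - 367385 = -367586 + 20*√41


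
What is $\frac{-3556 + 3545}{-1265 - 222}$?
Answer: $\frac{11}{1487} \approx 0.0073974$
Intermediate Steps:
$\frac{-3556 + 3545}{-1265 - 222} = - \frac{11}{-1487} = \left(-11\right) \left(- \frac{1}{1487}\right) = \frac{11}{1487}$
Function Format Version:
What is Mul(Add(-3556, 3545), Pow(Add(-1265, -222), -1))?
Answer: Rational(11, 1487) ≈ 0.0073974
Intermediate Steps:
Mul(Add(-3556, 3545), Pow(Add(-1265, -222), -1)) = Mul(-11, Pow(-1487, -1)) = Mul(-11, Rational(-1, 1487)) = Rational(11, 1487)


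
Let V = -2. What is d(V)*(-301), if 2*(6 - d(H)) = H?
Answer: -2107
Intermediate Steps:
d(H) = 6 - H/2
d(V)*(-301) = (6 - 1/2*(-2))*(-301) = (6 + 1)*(-301) = 7*(-301) = -2107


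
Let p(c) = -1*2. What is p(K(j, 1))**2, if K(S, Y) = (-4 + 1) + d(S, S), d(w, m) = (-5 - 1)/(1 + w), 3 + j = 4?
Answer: 4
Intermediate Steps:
j = 1 (j = -3 + 4 = 1)
d(w, m) = -6/(1 + w)
K(S, Y) = -3 - 6/(1 + S) (K(S, Y) = (-4 + 1) - 6/(1 + S) = -3 - 6/(1 + S))
p(c) = -2
p(K(j, 1))**2 = (-2)**2 = 4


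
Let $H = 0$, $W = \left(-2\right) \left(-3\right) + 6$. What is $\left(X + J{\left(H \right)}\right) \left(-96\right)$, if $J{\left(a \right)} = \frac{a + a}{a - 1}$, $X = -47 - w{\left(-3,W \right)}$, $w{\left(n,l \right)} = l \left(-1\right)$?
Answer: $3360$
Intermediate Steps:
$W = 12$ ($W = 6 + 6 = 12$)
$w{\left(n,l \right)} = - l$
$X = -35$ ($X = -47 - \left(-1\right) 12 = -47 - -12 = -47 + 12 = -35$)
$J{\left(a \right)} = \frac{2 a}{-1 + a}$
$\left(X + J{\left(H \right)}\right) \left(-96\right) = \left(-35 + 2 \cdot 0 \frac{1}{-1 + 0}\right) \left(-96\right) = \left(-35 + 2 \cdot 0 \frac{1}{-1}\right) \left(-96\right) = \left(-35 + 2 \cdot 0 \left(-1\right)\right) \left(-96\right) = \left(-35 + 0\right) \left(-96\right) = \left(-35\right) \left(-96\right) = 3360$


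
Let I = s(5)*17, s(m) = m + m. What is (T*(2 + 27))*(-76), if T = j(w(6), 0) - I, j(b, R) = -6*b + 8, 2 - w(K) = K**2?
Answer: -92568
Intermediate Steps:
w(K) = 2 - K**2
j(b, R) = 8 - 6*b
s(m) = 2*m
I = 170 (I = (2*5)*17 = 10*17 = 170)
T = 42 (T = (8 - 6*(2 - 1*6**2)) - 1*170 = (8 - 6*(2 - 1*36)) - 170 = (8 - 6*(2 - 36)) - 170 = (8 - 6*(-34)) - 170 = (8 + 204) - 170 = 212 - 170 = 42)
(T*(2 + 27))*(-76) = (42*(2 + 27))*(-76) = (42*29)*(-76) = 1218*(-76) = -92568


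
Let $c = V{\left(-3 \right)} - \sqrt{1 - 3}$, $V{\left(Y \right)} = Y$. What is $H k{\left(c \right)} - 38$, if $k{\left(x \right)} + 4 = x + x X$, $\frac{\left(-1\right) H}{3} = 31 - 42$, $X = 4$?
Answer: $-665 - 165 i \sqrt{2} \approx -665.0 - 233.35 i$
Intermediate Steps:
$H = 33$ ($H = - 3 \left(31 - 42\right) = \left(-3\right) \left(-11\right) = 33$)
$c = -3 - i \sqrt{2}$ ($c = -3 - \sqrt{1 - 3} = -3 - \sqrt{-2} = -3 - i \sqrt{2} \approx -3.0 - 1.4142 i$)
$k{\left(x \right)} = -4 + 5 x$ ($k{\left(x \right)} = -4 + \left(x + x 4\right) = -4 + \left(x + 4 x\right) = -4 + 5 x$)
$H k{\left(c \right)} - 38 = 33 \left(-4 + 5 \left(-3 - i \sqrt{2}\right)\right) - 38 = 33 \left(-4 - \left(15 + 5 i \sqrt{2}\right)\right) - 38 = 33 \left(-19 - 5 i \sqrt{2}\right) - 38 = \left(-627 - 165 i \sqrt{2}\right) - 38 = -665 - 165 i \sqrt{2}$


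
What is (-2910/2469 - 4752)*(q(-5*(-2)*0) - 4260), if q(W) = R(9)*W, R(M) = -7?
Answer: 16664549160/823 ≈ 2.0249e+7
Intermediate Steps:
q(W) = -7*W
(-2910/2469 - 4752)*(q(-5*(-2)*0) - 4260) = (-2910/2469 - 4752)*(-7*(-5*(-2))*0 - 4260) = (-2910*1/2469 - 4752)*(-70*0 - 4260) = (-970/823 - 4752)*(-7*0 - 4260) = -3911866*(0 - 4260)/823 = -3911866/823*(-4260) = 16664549160/823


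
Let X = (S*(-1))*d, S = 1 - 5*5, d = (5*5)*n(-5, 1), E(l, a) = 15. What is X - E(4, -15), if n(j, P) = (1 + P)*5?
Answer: 5985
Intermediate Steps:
n(j, P) = 5 + 5*P
d = 250 (d = (5*5)*(5 + 5*1) = 25*(5 + 5) = 25*10 = 250)
S = -24 (S = 1 - 25 = -24)
X = 6000 (X = -24*(-1)*250 = 24*250 = 6000)
X - E(4, -15) = 6000 - 1*15 = 6000 - 15 = 5985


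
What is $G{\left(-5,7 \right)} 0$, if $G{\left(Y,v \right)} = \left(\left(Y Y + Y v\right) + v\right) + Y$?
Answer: $0$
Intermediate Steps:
$G{\left(Y,v \right)} = Y + v + Y^{2} + Y v$ ($G{\left(Y,v \right)} = \left(\left(Y^{2} + Y v\right) + v\right) + Y = \left(v + Y^{2} + Y v\right) + Y = Y + v + Y^{2} + Y v$)
$G{\left(-5,7 \right)} 0 = \left(-5 + 7 + \left(-5\right)^{2} - 35\right) 0 = \left(-5 + 7 + 25 - 35\right) 0 = \left(-8\right) 0 = 0$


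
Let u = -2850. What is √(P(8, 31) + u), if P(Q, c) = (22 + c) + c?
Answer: I*√2766 ≈ 52.593*I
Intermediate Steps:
P(Q, c) = 22 + 2*c
√(P(8, 31) + u) = √((22 + 2*31) - 2850) = √((22 + 62) - 2850) = √(84 - 2850) = √(-2766) = I*√2766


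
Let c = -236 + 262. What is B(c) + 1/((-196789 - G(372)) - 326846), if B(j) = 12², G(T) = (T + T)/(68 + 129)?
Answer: 14854584619/103156839 ≈ 144.00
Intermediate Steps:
G(T) = 2*T/197 (G(T) = (2*T)/197 = (2*T)*(1/197) = 2*T/197)
c = 26
B(j) = 144
B(c) + 1/((-196789 - G(372)) - 326846) = 144 + 1/((-196789 - 2*372/197) - 326846) = 144 + 1/((-196789 - 1*744/197) - 326846) = 144 + 1/((-196789 - 744/197) - 326846) = 144 + 1/(-38768177/197 - 326846) = 144 + 1/(-103156839/197) = 144 - 197/103156839 = 14854584619/103156839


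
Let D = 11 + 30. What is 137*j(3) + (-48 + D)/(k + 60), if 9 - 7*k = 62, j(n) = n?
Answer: 150788/367 ≈ 410.87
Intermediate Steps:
D = 41
k = -53/7 (k = 9/7 - ⅐*62 = 9/7 - 62/7 = -53/7 ≈ -7.5714)
137*j(3) + (-48 + D)/(k + 60) = 137*3 + (-48 + 41)/(-53/7 + 60) = 411 - 7/367/7 = 411 - 7*7/367 = 411 - 49/367 = 150788/367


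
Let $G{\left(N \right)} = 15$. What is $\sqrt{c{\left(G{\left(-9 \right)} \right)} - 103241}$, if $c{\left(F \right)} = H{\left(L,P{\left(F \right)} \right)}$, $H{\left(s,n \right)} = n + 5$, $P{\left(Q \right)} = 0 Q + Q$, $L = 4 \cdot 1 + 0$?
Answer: $3 i \sqrt{11469} \approx 321.28 i$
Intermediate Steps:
$L = 4$ ($L = 4 + 0 = 4$)
$P{\left(Q \right)} = Q$ ($P{\left(Q \right)} = 0 + Q = Q$)
$H{\left(s,n \right)} = 5 + n$
$c{\left(F \right)} = 5 + F$
$\sqrt{c{\left(G{\left(-9 \right)} \right)} - 103241} = \sqrt{\left(5 + 15\right) - 103241} = \sqrt{20 - 103241} = \sqrt{-103221} = 3 i \sqrt{11469}$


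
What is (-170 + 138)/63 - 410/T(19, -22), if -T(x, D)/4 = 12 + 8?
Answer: 2327/504 ≈ 4.6171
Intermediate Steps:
T(x, D) = -80 (T(x, D) = -4*(12 + 8) = -4*20 = -80)
(-170 + 138)/63 - 410/T(19, -22) = (-170 + 138)/63 - 410/(-80) = -32*1/63 - 410*(-1/80) = -32/63 + 41/8 = 2327/504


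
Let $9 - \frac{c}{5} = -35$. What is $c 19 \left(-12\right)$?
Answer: $-50160$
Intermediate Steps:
$c = 220$ ($c = 45 - -175 = 45 + 175 = 220$)
$c 19 \left(-12\right) = 220 \cdot 19 \left(-12\right) = 4180 \left(-12\right) = -50160$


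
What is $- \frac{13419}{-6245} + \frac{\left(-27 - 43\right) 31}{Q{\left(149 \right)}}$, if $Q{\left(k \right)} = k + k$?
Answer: $- \frac{4776394}{930505} \approx -5.1331$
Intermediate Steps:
$Q{\left(k \right)} = 2 k$
$- \frac{13419}{-6245} + \frac{\left(-27 - 43\right) 31}{Q{\left(149 \right)}} = - \frac{13419}{-6245} + \frac{\left(-27 - 43\right) 31}{2 \cdot 149} = \left(-13419\right) \left(- \frac{1}{6245}\right) + \frac{\left(-70\right) 31}{298} = \frac{13419}{6245} - \frac{1085}{149} = - \frac{4776394}{930505}$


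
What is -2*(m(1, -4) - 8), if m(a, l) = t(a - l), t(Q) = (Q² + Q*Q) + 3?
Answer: -90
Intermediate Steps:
t(Q) = 3 + 2*Q² (t(Q) = (Q² + Q²) + 3 = 2*Q² + 3 = 3 + 2*Q²)
m(a, l) = 3 + 2*(a - l)²
-2*(m(1, -4) - 8) = -2*((3 + 2*(1 - 1*(-4))²) - 8) = -2*((3 + 2*(1 + 4)²) - 8) = -2*((3 + 2*5²) - 8) = -2*((3 + 2*25) - 8) = -2*((3 + 50) - 8) = -2*(53 - 8) = -2*45 = -90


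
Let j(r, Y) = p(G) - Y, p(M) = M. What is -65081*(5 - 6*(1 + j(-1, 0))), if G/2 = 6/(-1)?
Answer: -4620751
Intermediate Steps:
G = -12 (G = 2*(6/(-1)) = 2*(6*(-1)) = 2*(-6) = -12)
j(r, Y) = -12 - Y
-65081*(5 - 6*(1 + j(-1, 0))) = -65081*(5 - 6*(1 + (-12 - 1*0))) = -65081*(5 - 6*(1 + (-12 + 0))) = -65081*(5 - 6*(1 - 12)) = -65081*(5 - 6*(-11)) = -65081*(5 - 1*(-66)) = -65081*(5 + 66) = -65081*71 = -4620751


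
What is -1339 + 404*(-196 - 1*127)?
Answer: -131831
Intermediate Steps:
-1339 + 404*(-196 - 1*127) = -1339 + 404*(-196 - 127) = -1339 + 404*(-323) = -1339 - 130492 = -131831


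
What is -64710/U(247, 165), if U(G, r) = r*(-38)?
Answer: 2157/209 ≈ 10.321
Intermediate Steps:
U(G, r) = -38*r
-64710/U(247, 165) = -64710/((-38*165)) = -64710/(-6270) = -64710*(-1/6270) = 2157/209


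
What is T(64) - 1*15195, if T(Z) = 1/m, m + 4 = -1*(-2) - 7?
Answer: -136756/9 ≈ -15195.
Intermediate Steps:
m = -9 (m = -4 + (-1*(-2) - 7) = -4 + (2 - 7) = -4 - 5 = -9)
T(Z) = -1/9 (T(Z) = 1/(-9) = -1/9)
T(64) - 1*15195 = -1/9 - 1*15195 = -1/9 - 15195 = -136756/9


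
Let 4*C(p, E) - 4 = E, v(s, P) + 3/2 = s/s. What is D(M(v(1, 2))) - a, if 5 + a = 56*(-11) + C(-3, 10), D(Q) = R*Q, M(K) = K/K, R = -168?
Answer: 899/2 ≈ 449.50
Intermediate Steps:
v(s, P) = -½ (v(s, P) = -3/2 + s/s = -3/2 + 1 = -½)
M(K) = 1
C(p, E) = 1 + E/4
D(Q) = -168*Q
a = -1235/2 (a = -5 + (56*(-11) + (1 + (¼)*10)) = -5 + (-616 + (1 + 5/2)) = -5 + (-616 + 7/2) = -5 - 1225/2 = -1235/2 ≈ -617.50)
D(M(v(1, 2))) - a = -168*1 - 1*(-1235/2) = -168 + 1235/2 = 899/2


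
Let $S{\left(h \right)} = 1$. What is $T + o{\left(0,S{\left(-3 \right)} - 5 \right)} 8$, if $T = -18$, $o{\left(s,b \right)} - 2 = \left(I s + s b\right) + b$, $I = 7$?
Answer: $-34$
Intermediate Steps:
$o{\left(s,b \right)} = 2 + b + 7 s + b s$ ($o{\left(s,b \right)} = 2 + \left(\left(7 s + s b\right) + b\right) = 2 + \left(\left(7 s + b s\right) + b\right) = 2 + \left(b + 7 s + b s\right) = 2 + b + 7 s + b s$)
$T + o{\left(0,S{\left(-3 \right)} - 5 \right)} 8 = -18 + \left(2 + \left(1 - 5\right) + 7 \cdot 0 + \left(1 - 5\right) 0\right) 8 = -18 + \left(2 + \left(1 - 5\right) + 0 + \left(1 - 5\right) 0\right) 8 = -18 + \left(2 - 4 + 0 - 0\right) 8 = -18 + \left(2 - 4 + 0 + 0\right) 8 = -18 - 16 = -34$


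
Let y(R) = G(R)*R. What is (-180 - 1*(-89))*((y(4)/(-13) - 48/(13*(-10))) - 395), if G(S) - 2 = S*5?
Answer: 182637/5 ≈ 36527.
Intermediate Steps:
G(S) = 2 + 5*S (G(S) = 2 + S*5 = 2 + 5*S)
y(R) = R*(2 + 5*R) (y(R) = (2 + 5*R)*R = R*(2 + 5*R))
(-180 - 1*(-89))*((y(4)/(-13) - 48/(13*(-10))) - 395) = (-180 - 1*(-89))*(((4*(2 + 5*4))/(-13) - 48/(13*(-10))) - 395) = (-180 + 89)*(((4*(2 + 20))*(-1/13) - 48/(-130)) - 395) = -91*(((4*22)*(-1/13) - 48*(-1/130)) - 395) = -91*((88*(-1/13) + 24/65) - 395) = -91*((-88/13 + 24/65) - 395) = -91*(-32/5 - 395) = -91*(-2007/5) = 182637/5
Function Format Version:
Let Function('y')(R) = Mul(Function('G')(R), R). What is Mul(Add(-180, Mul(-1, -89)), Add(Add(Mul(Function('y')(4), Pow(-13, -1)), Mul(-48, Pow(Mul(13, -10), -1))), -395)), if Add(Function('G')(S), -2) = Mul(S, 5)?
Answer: Rational(182637, 5) ≈ 36527.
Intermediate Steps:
Function('G')(S) = Add(2, Mul(5, S)) (Function('G')(S) = Add(2, Mul(S, 5)) = Add(2, Mul(5, S)))
Function('y')(R) = Mul(R, Add(2, Mul(5, R))) (Function('y')(R) = Mul(Add(2, Mul(5, R)), R) = Mul(R, Add(2, Mul(5, R))))
Mul(Add(-180, Mul(-1, -89)), Add(Add(Mul(Function('y')(4), Pow(-13, -1)), Mul(-48, Pow(Mul(13, -10), -1))), -395)) = Mul(Add(-180, Mul(-1, -89)), Add(Add(Mul(Mul(4, Add(2, Mul(5, 4))), Pow(-13, -1)), Mul(-48, Pow(Mul(13, -10), -1))), -395)) = Mul(Add(-180, 89), Add(Add(Mul(Mul(4, Add(2, 20)), Rational(-1, 13)), Mul(-48, Pow(-130, -1))), -395)) = Mul(-91, Add(Add(Mul(Mul(4, 22), Rational(-1, 13)), Mul(-48, Rational(-1, 130))), -395)) = Mul(-91, Add(Add(Mul(88, Rational(-1, 13)), Rational(24, 65)), -395)) = Mul(-91, Add(Add(Rational(-88, 13), Rational(24, 65)), -395)) = Mul(-91, Add(Rational(-32, 5), -395)) = Mul(-91, Rational(-2007, 5)) = Rational(182637, 5)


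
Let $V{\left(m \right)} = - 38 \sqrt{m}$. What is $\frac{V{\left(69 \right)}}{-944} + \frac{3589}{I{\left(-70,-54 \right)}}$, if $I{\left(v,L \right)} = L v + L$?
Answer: $\frac{3589}{3726} + \frac{19 \sqrt{69}}{472} \approx 1.2976$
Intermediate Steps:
$I{\left(v,L \right)} = L + L v$
$\frac{V{\left(69 \right)}}{-944} + \frac{3589}{I{\left(-70,-54 \right)}} = \frac{\left(-38\right) \sqrt{69}}{-944} + \frac{3589}{\left(-54\right) \left(1 - 70\right)} = - 38 \sqrt{69} \left(- \frac{1}{944}\right) + \frac{3589}{\left(-54\right) \left(-69\right)} = \frac{19 \sqrt{69}}{472} + \frac{3589}{3726} = \frac{3589}{3726} + \frac{19 \sqrt{69}}{472}$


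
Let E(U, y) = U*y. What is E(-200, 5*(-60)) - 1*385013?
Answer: -325013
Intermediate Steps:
E(-200, 5*(-60)) - 1*385013 = -1000*(-60) - 1*385013 = -200*(-300) - 385013 = 60000 - 385013 = -325013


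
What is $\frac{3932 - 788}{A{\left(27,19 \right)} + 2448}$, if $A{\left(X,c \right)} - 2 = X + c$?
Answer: $\frac{131}{104} \approx 1.2596$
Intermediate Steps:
$A{\left(X,c \right)} = 2 + X + c$ ($A{\left(X,c \right)} = 2 + \left(X + c\right) = 2 + X + c$)
$\frac{3932 - 788}{A{\left(27,19 \right)} + 2448} = \frac{3932 - 788}{\left(2 + 27 + 19\right) + 2448} = \frac{3144}{48 + 2448} = \frac{3144}{2496} = 3144 \cdot \frac{1}{2496} = \frac{131}{104}$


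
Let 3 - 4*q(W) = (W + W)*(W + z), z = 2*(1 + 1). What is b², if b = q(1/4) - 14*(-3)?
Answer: 1825201/1024 ≈ 1782.4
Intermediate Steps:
z = 4 (z = 2*2 = 4)
q(W) = ¾ - W*(4 + W)/2 (q(W) = ¾ - (W + W)*(W + 4)/4 = ¾ - 2*W*(4 + W)/4 = ¾ - W*(4 + W)/2)
b = 1351/32 (b = (¾ - 2/4 - (1/4)²/2) - 14*(-3) = (¾ - 2*¼ - (¼)²/2) + 42 = (¾ - ½ - ½*1/16) + 42 = (¾ - ½ - 1/32) + 42 = 7/32 + 42 = 1351/32 ≈ 42.219)
b² = (1351/32)² = 1825201/1024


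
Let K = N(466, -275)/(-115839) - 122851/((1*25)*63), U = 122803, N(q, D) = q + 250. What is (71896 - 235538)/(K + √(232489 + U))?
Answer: -582868408743762893850/15945056020339318451 - 14944037951560252500*√88823/15945056020339318451 ≈ -315.88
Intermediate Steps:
N(q, D) = 250 + q
K = -527113507/6757275 (K = (250 + 466)/(-115839) - 122851/((1*25)*63) = 716*(-1/115839) - 122851/(25*63) = -716/115839 - 122851/1575 = -527113507/6757275 ≈ -78.007)
(71896 - 235538)/(K + √(232489 + U)) = (71896 - 235538)/(-527113507/6757275 + √(232489 + 122803)) = -163642/(-527113507/6757275 + √355292) = -163642/(-527113507/6757275 + 2*√88823)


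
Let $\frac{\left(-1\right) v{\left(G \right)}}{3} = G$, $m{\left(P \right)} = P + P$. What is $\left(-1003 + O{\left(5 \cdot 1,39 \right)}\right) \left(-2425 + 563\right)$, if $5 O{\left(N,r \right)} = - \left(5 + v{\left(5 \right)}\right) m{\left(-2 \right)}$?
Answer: $1882482$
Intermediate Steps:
$m{\left(P \right)} = 2 P$
$v{\left(G \right)} = - 3 G$
$O{\left(N,r \right)} = -8$ ($O{\left(N,r \right)} = \frac{\left(-1\right) \left(5 - 15\right) 2 \left(-2\right)}{5} = \frac{\left(-1\right) \left(5 - 15\right) \left(-4\right)}{5} = \frac{\left(-1\right) \left(\left(-10\right) \left(-4\right)\right)}{5} = \frac{\left(-1\right) 40}{5} = \frac{1}{5} \left(-40\right) = -8$)
$\left(-1003 + O{\left(5 \cdot 1,39 \right)}\right) \left(-2425 + 563\right) = \left(-1003 - 8\right) \left(-2425 + 563\right) = \left(-1011\right) \left(-1862\right) = 1882482$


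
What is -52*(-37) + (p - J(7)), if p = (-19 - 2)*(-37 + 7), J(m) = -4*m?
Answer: 2582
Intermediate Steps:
p = 630 (p = -21*(-30) = 630)
-52*(-37) + (p - J(7)) = -52*(-37) + (630 - (-4)*7) = 1924 + (630 - 1*(-28)) = 1924 + (630 + 28) = 1924 + 658 = 2582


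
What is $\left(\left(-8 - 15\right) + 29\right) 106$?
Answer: $636$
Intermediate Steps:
$\left(\left(-8 - 15\right) + 29\right) 106 = \left(-23 + 29\right) 106 = 6 \cdot 106 = 636$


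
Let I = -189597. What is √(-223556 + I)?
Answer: I*√413153 ≈ 642.77*I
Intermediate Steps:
√(-223556 + I) = √(-223556 - 189597) = √(-413153) = I*√413153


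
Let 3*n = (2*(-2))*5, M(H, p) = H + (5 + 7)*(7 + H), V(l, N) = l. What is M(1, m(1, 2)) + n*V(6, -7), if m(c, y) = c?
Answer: 57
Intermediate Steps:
M(H, p) = 84 + 13*H (M(H, p) = H + 12*(7 + H) = H + (84 + 12*H) = 84 + 13*H)
n = -20/3 (n = ((2*(-2))*5)/3 = (-4*5)/3 = (⅓)*(-20) = -20/3 ≈ -6.6667)
M(1, m(1, 2)) + n*V(6, -7) = (84 + 13*1) - 20/3*6 = (84 + 13) - 40 = 97 - 40 = 57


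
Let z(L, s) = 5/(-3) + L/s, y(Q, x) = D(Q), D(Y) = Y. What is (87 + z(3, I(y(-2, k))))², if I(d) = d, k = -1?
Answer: 253009/36 ≈ 7028.0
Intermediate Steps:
y(Q, x) = Q
z(L, s) = -5/3 + L/s (z(L, s) = 5*(-⅓) + L/s = -5/3 + L/s)
(87 + z(3, I(y(-2, k))))² = (87 + (-5/3 + 3/(-2)))² = (87 + (-5/3 + 3*(-½)))² = (87 + (-5/3 - 3/2))² = (87 - 19/6)² = (503/6)² = 253009/36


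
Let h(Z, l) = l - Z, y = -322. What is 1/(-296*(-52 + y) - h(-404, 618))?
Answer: 1/109682 ≈ 9.1173e-6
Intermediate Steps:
1/(-296*(-52 + y) - h(-404, 618)) = 1/(-296*(-52 - 322) - (618 - 1*(-404))) = 1/(-296*(-374) - (618 + 404)) = 1/(110704 - 1*1022) = 1/(110704 - 1022) = 1/109682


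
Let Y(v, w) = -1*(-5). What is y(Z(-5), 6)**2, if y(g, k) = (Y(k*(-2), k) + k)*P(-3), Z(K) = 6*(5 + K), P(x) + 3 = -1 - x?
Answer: 121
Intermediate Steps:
Y(v, w) = 5
P(x) = -4 - x (P(x) = -3 + (-1 - x) = -4 - x)
Z(K) = 30 + 6*K
y(g, k) = -5 - k (y(g, k) = (5 + k)*(-4 - 1*(-3)) = (5 + k)*(-4 + 3) = (5 + k)*(-1) = -5 - k)
y(Z(-5), 6)**2 = (-5 - 1*6)**2 = (-5 - 6)**2 = (-11)**2 = 121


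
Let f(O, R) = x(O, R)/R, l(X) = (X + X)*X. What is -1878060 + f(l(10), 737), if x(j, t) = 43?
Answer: -1384130177/737 ≈ -1.8781e+6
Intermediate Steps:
l(X) = 2*X² (l(X) = (2*X)*X = 2*X²)
f(O, R) = 43/R
-1878060 + f(l(10), 737) = -1878060 + 43/737 = -1384130177/737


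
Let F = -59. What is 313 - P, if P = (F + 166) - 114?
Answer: 320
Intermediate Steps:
P = -7 (P = (-59 + 166) - 114 = 107 - 114 = -7)
313 - P = 313 - 1*(-7) = 313 + 7 = 320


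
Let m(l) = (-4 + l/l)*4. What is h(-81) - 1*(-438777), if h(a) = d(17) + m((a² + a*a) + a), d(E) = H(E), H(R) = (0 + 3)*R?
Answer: 438816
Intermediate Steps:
m(l) = -12 (m(l) = (-4 + 1)*4 = -3*4 = -12)
H(R) = 3*R
d(E) = 3*E
h(a) = 39 (h(a) = 3*17 - 12 = 51 - 12 = 39)
h(-81) - 1*(-438777) = 39 - 1*(-438777) = 39 + 438777 = 438816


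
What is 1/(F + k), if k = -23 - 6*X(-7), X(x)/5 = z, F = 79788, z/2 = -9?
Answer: 1/80305 ≈ 1.2453e-5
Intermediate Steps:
z = -18 (z = 2*(-9) = -18)
X(x) = -90 (X(x) = 5*(-18) = -90)
k = 517 (k = -23 - 6*(-90) = -23 + 540 = 517)
1/(F + k) = 1/(79788 + 517) = 1/80305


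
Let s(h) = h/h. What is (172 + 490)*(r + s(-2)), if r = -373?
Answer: -246264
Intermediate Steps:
s(h) = 1
(172 + 490)*(r + s(-2)) = (172 + 490)*(-373 + 1) = 662*(-372) = -246264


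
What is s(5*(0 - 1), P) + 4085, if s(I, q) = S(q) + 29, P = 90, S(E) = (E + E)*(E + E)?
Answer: 36514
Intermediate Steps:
S(E) = 4*E² (S(E) = (2*E)*(2*E) = 4*E²)
s(I, q) = 29 + 4*q² (s(I, q) = 4*q² + 29 = 29 + 4*q²)
s(5*(0 - 1), P) + 4085 = (29 + 4*90²) + 4085 = (29 + 4*8100) + 4085 = (29 + 32400) + 4085 = 32429 + 4085 = 36514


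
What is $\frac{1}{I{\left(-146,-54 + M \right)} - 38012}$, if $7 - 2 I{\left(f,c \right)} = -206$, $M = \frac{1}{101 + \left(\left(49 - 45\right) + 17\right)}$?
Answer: $- \frac{2}{75811} \approx -2.6381 \cdot 10^{-5}$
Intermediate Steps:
$M = \frac{1}{122}$ ($M = \frac{1}{101 + \left(4 + 17\right)} = \frac{1}{101 + 21} = \frac{1}{122} \approx 0.0081967$)
$I{\left(f,c \right)} = \frac{213}{2}$ ($I{\left(f,c \right)} = \frac{7}{2} - -103 = \frac{7}{2} + 103 = \frac{213}{2}$)
$\frac{1}{I{\left(-146,-54 + M \right)} - 38012} = \frac{1}{\frac{213}{2} - 38012} = \frac{1}{- \frac{75811}{2}} = - \frac{2}{75811}$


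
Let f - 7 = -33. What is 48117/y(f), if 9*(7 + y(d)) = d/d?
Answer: -433053/62 ≈ -6984.7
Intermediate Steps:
f = -26 (f = 7 - 33 = -26)
y(d) = -62/9 (y(d) = -7 + (d/d)/9 = -7 + (⅑)*1 = -7 + ⅑ = -62/9)
48117/y(f) = 48117/(-62/9) = 48117*(-9/62) = -433053/62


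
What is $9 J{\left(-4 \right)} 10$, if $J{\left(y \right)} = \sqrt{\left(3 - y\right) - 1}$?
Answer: $90 \sqrt{6} \approx 220.45$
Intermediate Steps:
$J{\left(y \right)} = \sqrt{2 - y}$
$9 J{\left(-4 \right)} 10 = 9 \sqrt{2 - -4} \cdot 10 = 9 \sqrt{2 + 4} \cdot 10 = 9 \sqrt{6} \cdot 10 = 90 \sqrt{6}$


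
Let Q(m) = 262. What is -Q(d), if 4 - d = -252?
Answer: -262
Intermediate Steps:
d = 256 (d = 4 - 1*(-252) = 4 + 252 = 256)
-Q(d) = -1*262 = -262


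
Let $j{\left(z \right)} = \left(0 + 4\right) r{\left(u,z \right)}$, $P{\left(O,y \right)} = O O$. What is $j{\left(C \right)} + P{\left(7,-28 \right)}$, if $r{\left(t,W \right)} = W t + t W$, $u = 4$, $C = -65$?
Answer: $-2031$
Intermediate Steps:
$P{\left(O,y \right)} = O^{2}$
$r{\left(t,W \right)} = 2 W t$ ($r{\left(t,W \right)} = W t + W t = 2 W t$)
$j{\left(z \right)} = 32 z$ ($j{\left(z \right)} = \left(0 + 4\right) 2 z 4 = 4 \cdot 8 z = 32 z$)
$j{\left(C \right)} + P{\left(7,-28 \right)} = 32 \left(-65\right) + 7^{2} = -2080 + 49 = -2031$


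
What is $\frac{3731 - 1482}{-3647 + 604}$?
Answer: $- \frac{2249}{3043} \approx -0.73907$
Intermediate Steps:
$\frac{3731 - 1482}{-3647 + 604} = \frac{3731 - 1482}{-3043} = 2249 \left(- \frac{1}{3043}\right) = - \frac{2249}{3043}$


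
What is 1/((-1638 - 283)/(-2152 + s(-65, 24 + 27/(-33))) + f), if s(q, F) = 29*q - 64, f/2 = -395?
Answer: -4101/3237869 ≈ -0.0012666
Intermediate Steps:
f = -790 (f = 2*(-395) = -790)
s(q, F) = -64 + 29*q
1/((-1638 - 283)/(-2152 + s(-65, 24 + 27/(-33))) + f) = 1/((-1638 - 283)/(-2152 + (-64 + 29*(-65))) - 790) = 1/(-1921/(-2152 + (-64 - 1885)) - 790) = 1/(-1921/(-2152 - 1949) - 790) = 1/(-1921/(-4101) - 790) = 1/(-1921*(-1/4101) - 790) = 1/(1921/4101 - 790) = 1/(-3237869/4101) = -4101/3237869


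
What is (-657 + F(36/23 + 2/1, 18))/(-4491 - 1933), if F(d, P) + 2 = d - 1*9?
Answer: 7641/73876 ≈ 0.10343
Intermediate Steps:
F(d, P) = -11 + d (F(d, P) = -2 + (d - 1*9) = -2 + (d - 9) = -2 + (-9 + d) = -11 + d)
(-657 + F(36/23 + 2/1, 18))/(-4491 - 1933) = (-657 + (-11 + (36/23 + 2/1)))/(-4491 - 1933) = (-657 + (-11 + (36*(1/23) + 2*1)))/(-6424) = (-657 + (-11 + (36/23 + 2)))*(-1/6424) = (-657 + (-11 + 82/23))*(-1/6424) = (-657 - 171/23)*(-1/6424) = -15282/23*(-1/6424) = 7641/73876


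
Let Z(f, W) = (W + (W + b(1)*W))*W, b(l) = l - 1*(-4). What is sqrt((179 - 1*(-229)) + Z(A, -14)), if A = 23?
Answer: 2*sqrt(445) ≈ 42.190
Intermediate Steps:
b(l) = 4 + l (b(l) = l + 4 = 4 + l)
Z(f, W) = 7*W**2 (Z(f, W) = (W + (W + (4 + 1)*W))*W = (W + (W + 5*W))*W = (W + 6*W)*W = (7*W)*W = 7*W**2)
sqrt((179 - 1*(-229)) + Z(A, -14)) = sqrt((179 - 1*(-229)) + 7*(-14)**2) = sqrt((179 + 229) + 7*196) = sqrt(408 + 1372) = sqrt(1780) = 2*sqrt(445)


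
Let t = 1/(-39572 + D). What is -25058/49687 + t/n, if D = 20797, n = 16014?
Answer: -684909976817/1358094093450 ≈ -0.50432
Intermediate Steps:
t = -1/18775 (t = 1/(-39572 + 20797) = 1/(-18775) = -1/18775 ≈ -5.3262e-5)
-25058/49687 + t/n = -25058/49687 - 1/18775/16014 = -25058*1/49687 - 1/18775*1/16014 = -2278/4517 - 1/300662850 = -684909976817/1358094093450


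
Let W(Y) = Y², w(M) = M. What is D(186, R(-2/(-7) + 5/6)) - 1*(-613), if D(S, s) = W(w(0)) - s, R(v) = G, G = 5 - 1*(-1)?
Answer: 607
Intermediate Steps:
G = 6 (G = 5 + 1 = 6)
R(v) = 6
D(S, s) = -s (D(S, s) = 0² - s = 0 - s = -s)
D(186, R(-2/(-7) + 5/6)) - 1*(-613) = -1*6 - 1*(-613) = -6 + 613 = 607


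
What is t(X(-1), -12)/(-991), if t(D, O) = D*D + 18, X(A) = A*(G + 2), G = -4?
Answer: -22/991 ≈ -0.022200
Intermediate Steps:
X(A) = -2*A (X(A) = A*(-4 + 2) = A*(-2) = -2*A)
t(D, O) = 18 + D² (t(D, O) = D² + 18 = 18 + D²)
t(X(-1), -12)/(-991) = (18 + (-2*(-1))²)/(-991) = (18 + 2²)*(-1/991) = (18 + 4)*(-1/991) = 22*(-1/991) = -22/991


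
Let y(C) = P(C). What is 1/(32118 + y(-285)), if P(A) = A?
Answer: 1/31833 ≈ 3.1414e-5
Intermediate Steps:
y(C) = C
1/(32118 + y(-285)) = 1/(32118 - 285) = 1/31833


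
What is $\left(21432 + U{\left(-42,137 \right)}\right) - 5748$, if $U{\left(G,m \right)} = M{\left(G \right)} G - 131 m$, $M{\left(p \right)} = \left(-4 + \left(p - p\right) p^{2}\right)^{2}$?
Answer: $-2935$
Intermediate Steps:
$M{\left(p \right)} = 16$ ($M{\left(p \right)} = \left(-4 + 0 p^{2}\right)^{2} = \left(-4 + 0\right)^{2} = \left(-4\right)^{2} = 16$)
$U{\left(G,m \right)} = - 131 m + 16 G$ ($U{\left(G,m \right)} = 16 G - 131 m = - 131 m + 16 G$)
$\left(21432 + U{\left(-42,137 \right)}\right) - 5748 = \left(21432 + \left(\left(-131\right) 137 + 16 \left(-42\right)\right)\right) - 5748 = \left(21432 - 18619\right) - 5748 = 2813 - 5748 = -2935$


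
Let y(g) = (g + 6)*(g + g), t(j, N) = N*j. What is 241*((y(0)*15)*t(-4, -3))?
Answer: 0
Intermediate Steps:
y(g) = 2*g*(6 + g) (y(g) = (6 + g)*(2*g) = 2*g*(6 + g))
241*((y(0)*15)*t(-4, -3)) = 241*(((2*0*(6 + 0))*15)*(-3*(-4))) = 241*(((2*0*6)*15)*12) = 241*((0*15)*12) = 241*(0*12) = 241*0 = 0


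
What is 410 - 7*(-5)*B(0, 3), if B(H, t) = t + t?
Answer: 620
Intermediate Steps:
B(H, t) = 2*t
410 - 7*(-5)*B(0, 3) = 410 - 7*(-5)*2*3 = 410 - (-35)*6 = 410 - 1*(-210) = 410 + 210 = 620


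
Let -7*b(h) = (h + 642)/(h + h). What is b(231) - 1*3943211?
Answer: -4250781749/1078 ≈ -3.9432e+6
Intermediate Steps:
b(h) = -(642 + h)/(14*h) (b(h) = -(h + 642)/(7*(h + h)) = -(642 + h)/(7*(2*h)) = -(642 + h)*1/(2*h)/7 = -(642 + h)/(14*h))
b(231) - 1*3943211 = (1/14)*(-642 - 1*231)/231 - 1*3943211 = (1/14)*(1/231)*(-642 - 231) - 3943211 = (1/14)*(1/231)*(-873) - 3943211 = -291/1078 - 3943211 = -4250781749/1078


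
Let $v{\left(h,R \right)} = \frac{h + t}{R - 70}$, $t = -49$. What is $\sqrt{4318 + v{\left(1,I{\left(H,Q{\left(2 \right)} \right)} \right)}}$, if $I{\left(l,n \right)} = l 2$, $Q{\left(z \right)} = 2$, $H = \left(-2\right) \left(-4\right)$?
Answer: $\frac{13 \sqrt{230}}{3} \approx 65.718$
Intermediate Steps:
$H = 8$
$I{\left(l,n \right)} = 2 l$
$v{\left(h,R \right)} = \frac{-49 + h}{-70 + R}$ ($v{\left(h,R \right)} = \frac{h - 49}{R - 70} = \frac{-49 + h}{-70 + R}$)
$\sqrt{4318 + v{\left(1,I{\left(H,Q{\left(2 \right)} \right)} \right)}} = \sqrt{4318 + \frac{-49 + 1}{-70 + 2 \cdot 8}} = \sqrt{4318 + \frac{1}{-70 + 16} \left(-48\right)} = \sqrt{4318 + \frac{1}{-54} \left(-48\right)} = \sqrt{4318 - - \frac{8}{9}} = \sqrt{4318 + \frac{8}{9}} = \sqrt{\frac{38870}{9}} = \frac{13 \sqrt{230}}{3}$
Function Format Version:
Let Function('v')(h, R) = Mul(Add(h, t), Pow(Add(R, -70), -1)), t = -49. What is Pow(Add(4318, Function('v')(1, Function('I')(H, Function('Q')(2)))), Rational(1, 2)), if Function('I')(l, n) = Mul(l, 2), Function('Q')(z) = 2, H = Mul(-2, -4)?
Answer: Mul(Rational(13, 3), Pow(230, Rational(1, 2))) ≈ 65.718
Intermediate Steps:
H = 8
Function('I')(l, n) = Mul(2, l)
Function('v')(h, R) = Mul(Pow(Add(-70, R), -1), Add(-49, h)) (Function('v')(h, R) = Mul(Add(h, -49), Pow(Add(R, -70), -1)) = Mul(Add(-49, h), Pow(Add(-70, R), -1)) = Mul(Pow(Add(-70, R), -1), Add(-49, h)))
Pow(Add(4318, Function('v')(1, Function('I')(H, Function('Q')(2)))), Rational(1, 2)) = Pow(Add(4318, Mul(Pow(Add(-70, Mul(2, 8)), -1), Add(-49, 1))), Rational(1, 2)) = Pow(Add(4318, Mul(Pow(Add(-70, 16), -1), -48)), Rational(1, 2)) = Pow(Add(4318, Mul(Pow(-54, -1), -48)), Rational(1, 2)) = Pow(Add(4318, Mul(Rational(-1, 54), -48)), Rational(1, 2)) = Pow(Add(4318, Rational(8, 9)), Rational(1, 2)) = Pow(Rational(38870, 9), Rational(1, 2)) = Mul(Rational(13, 3), Pow(230, Rational(1, 2)))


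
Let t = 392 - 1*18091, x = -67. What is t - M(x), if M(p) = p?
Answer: -17632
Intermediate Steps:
t = -17699 (t = 392 - 18091 = -17699)
t - M(x) = -17699 - 1*(-67) = -17699 + 67 = -17632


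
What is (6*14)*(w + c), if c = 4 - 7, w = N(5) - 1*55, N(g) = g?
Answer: -4452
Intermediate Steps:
w = -50 (w = 5 - 1*55 = 5 - 55 = -50)
c = -3
(6*14)*(w + c) = (6*14)*(-50 - 3) = 84*(-53) = -4452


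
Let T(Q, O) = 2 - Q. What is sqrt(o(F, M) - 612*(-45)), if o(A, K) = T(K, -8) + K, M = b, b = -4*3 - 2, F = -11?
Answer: sqrt(27542) ≈ 165.96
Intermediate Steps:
b = -14 (b = -12 - 2 = -14)
M = -14
o(A, K) = 2 (o(A, K) = (2 - K) + K = 2)
sqrt(o(F, M) - 612*(-45)) = sqrt(2 - 612*(-45)) = sqrt(2 + 27540) = sqrt(27542)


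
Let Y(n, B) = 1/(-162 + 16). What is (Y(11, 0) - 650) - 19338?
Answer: -2918249/146 ≈ -19988.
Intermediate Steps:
Y(n, B) = -1/146 (Y(n, B) = 1/(-146) = -1/146)
(Y(11, 0) - 650) - 19338 = (-1/146 - 650) - 19338 = -94901/146 - 19338 = -2918249/146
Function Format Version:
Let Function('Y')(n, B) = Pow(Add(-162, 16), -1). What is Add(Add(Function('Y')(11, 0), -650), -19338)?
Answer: Rational(-2918249, 146) ≈ -19988.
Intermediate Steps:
Function('Y')(n, B) = Rational(-1, 146) (Function('Y')(n, B) = Pow(-146, -1) = Rational(-1, 146))
Add(Add(Function('Y')(11, 0), -650), -19338) = Add(Add(Rational(-1, 146), -650), -19338) = Add(Rational(-94901, 146), -19338) = Rational(-2918249, 146)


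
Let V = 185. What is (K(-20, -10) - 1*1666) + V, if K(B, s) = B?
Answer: -1501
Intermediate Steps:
(K(-20, -10) - 1*1666) + V = (-20 - 1*1666) + 185 = (-20 - 1666) + 185 = -1686 + 185 = -1501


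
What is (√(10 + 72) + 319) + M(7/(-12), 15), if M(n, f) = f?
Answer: 334 + √82 ≈ 343.06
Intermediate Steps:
(√(10 + 72) + 319) + M(7/(-12), 15) = (√(10 + 72) + 319) + 15 = (√82 + 319) + 15 = (319 + √82) + 15 = 334 + √82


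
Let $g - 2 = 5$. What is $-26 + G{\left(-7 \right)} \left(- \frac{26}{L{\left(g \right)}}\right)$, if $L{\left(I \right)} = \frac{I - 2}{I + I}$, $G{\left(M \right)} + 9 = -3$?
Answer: $\frac{4238}{5} \approx 847.6$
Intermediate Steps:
$g = 7$ ($g = 2 + 5 = 7$)
$G{\left(M \right)} = -12$ ($G{\left(M \right)} = -9 - 3 = -12$)
$L{\left(I \right)} = \frac{-2 + I}{2 I}$
$-26 + G{\left(-7 \right)} \left(- \frac{26}{L{\left(g \right)}}\right) = -26 - 12 \left(- \frac{26}{\frac{1}{2} \cdot \frac{1}{7} \left(-2 + 7\right)}\right) = -26 - 12 \left(- \frac{26}{\frac{1}{2} \cdot \frac{1}{7} \cdot 5}\right) = -26 - 12 \left(- \frac{26}{\frac{5}{14}}\right) = -26 - 12 \left(\left(-26\right) \frac{14}{5}\right) = -26 - - \frac{4368}{5} = -26 + \frac{4368}{5} = \frac{4238}{5}$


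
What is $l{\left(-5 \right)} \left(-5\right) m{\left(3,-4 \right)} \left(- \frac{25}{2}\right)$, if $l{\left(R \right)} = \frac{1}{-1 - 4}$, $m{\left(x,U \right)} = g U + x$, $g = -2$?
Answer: $- \frac{275}{2} \approx -137.5$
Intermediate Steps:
$m{\left(x,U \right)} = x - 2 U$ ($m{\left(x,U \right)} = - 2 U + x = x - 2 U$)
$l{\left(R \right)} = - \frac{1}{5}$ ($l{\left(R \right)} = \frac{1}{-5} = - \frac{1}{5}$)
$l{\left(-5 \right)} \left(-5\right) m{\left(3,-4 \right)} \left(- \frac{25}{2}\right) = \left(- \frac{1}{5}\right) \left(-5\right) \left(3 - -8\right) \left(- \frac{25}{2}\right) = 1 \left(3 + 8\right) \left(\left(-25\right) \frac{1}{2}\right) = 1 \cdot 11 \left(- \frac{25}{2}\right) = 11 \left(- \frac{25}{2}\right) = - \frac{275}{2}$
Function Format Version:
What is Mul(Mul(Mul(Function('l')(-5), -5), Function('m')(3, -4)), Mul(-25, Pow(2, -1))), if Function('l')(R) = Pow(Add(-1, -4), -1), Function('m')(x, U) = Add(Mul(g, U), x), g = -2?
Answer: Rational(-275, 2) ≈ -137.50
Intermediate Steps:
Function('m')(x, U) = Add(x, Mul(-2, U)) (Function('m')(x, U) = Add(Mul(-2, U), x) = Add(x, Mul(-2, U)))
Function('l')(R) = Rational(-1, 5) (Function('l')(R) = Pow(-5, -1) = Rational(-1, 5))
Mul(Mul(Mul(Function('l')(-5), -5), Function('m')(3, -4)), Mul(-25, Pow(2, -1))) = Mul(Mul(Mul(Rational(-1, 5), -5), Add(3, Mul(-2, -4))), Mul(-25, Pow(2, -1))) = Mul(Mul(1, Add(3, 8)), Mul(-25, Rational(1, 2))) = Mul(Mul(1, 11), Rational(-25, 2)) = Mul(11, Rational(-25, 2)) = Rational(-275, 2)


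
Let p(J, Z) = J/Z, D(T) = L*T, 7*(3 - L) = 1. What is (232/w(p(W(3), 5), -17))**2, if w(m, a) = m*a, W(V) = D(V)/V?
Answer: 164836/289 ≈ 570.37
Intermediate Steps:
L = 20/7 (L = 3 - 1/7*1 = 3 - 1/7 = 20/7 ≈ 2.8571)
D(T) = 20*T/7
W(V) = 20/7 (W(V) = (20*V/7)/V = 20/7)
w(m, a) = a*m
(232/w(p(W(3), 5), -17))**2 = (232/((-340/(7*5))))**2 = (232/((-17*4/7)))**2 = (232/(-68/7))**2 = (232*(-7/68))**2 = (-406/17)**2 = 164836/289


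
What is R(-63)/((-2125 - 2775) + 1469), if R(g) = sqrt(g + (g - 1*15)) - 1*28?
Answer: 28/3431 - I*sqrt(141)/3431 ≈ 0.0081609 - 0.0034609*I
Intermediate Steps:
R(g) = -28 + sqrt(-15 + 2*g) (R(g) = sqrt(g + (g - 15)) - 28 = sqrt(g + (-15 + g)) - 28 = sqrt(-15 + 2*g) - 28 = -28 + sqrt(-15 + 2*g))
R(-63)/((-2125 - 2775) + 1469) = (-28 + sqrt(-15 + 2*(-63)))/((-2125 - 2775) + 1469) = (-28 + sqrt(-15 - 126))/(-4900 + 1469) = (-28 + sqrt(-141))/(-3431) = (-28 + I*sqrt(141))*(-1/3431) = 28/3431 - I*sqrt(141)/3431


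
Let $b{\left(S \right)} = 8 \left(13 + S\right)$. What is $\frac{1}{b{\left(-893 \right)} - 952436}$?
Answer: $- \frac{1}{959476} \approx -1.0422 \cdot 10^{-6}$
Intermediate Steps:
$b{\left(S \right)} = 104 + 8 S$
$\frac{1}{b{\left(-893 \right)} - 952436} = \frac{1}{\left(104 + 8 \left(-893\right)\right) - 952436} = \frac{1}{\left(104 - 7144\right) - 952436} = \frac{1}{-7040 - 952436} = \frac{1}{-959476} = - \frac{1}{959476}$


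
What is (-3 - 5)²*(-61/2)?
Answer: -1952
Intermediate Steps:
(-3 - 5)²*(-61/2) = (-8)²*(-61*½) = 64*(-61/2) = -1952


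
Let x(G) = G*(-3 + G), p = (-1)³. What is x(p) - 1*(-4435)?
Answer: 4439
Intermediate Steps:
p = -1
x(p) - 1*(-4435) = -(-3 - 1) - 1*(-4435) = -1*(-4) + 4435 = 4 + 4435 = 4439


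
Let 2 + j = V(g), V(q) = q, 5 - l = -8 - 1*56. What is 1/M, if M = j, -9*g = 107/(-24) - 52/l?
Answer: -1656/2353 ≈ -0.70378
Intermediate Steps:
l = 69 (l = 5 - (-8 - 1*56) = 5 - (-8 - 56) = 5 - 1*(-64) = 5 + 64 = 69)
g = 959/1656 (g = -(107/(-24) - 52/69)/9 = -(107*(-1/24) - 52*1/69)/9 = -(-107/24 - 52/69)/9 = -⅑*(-959/184) = 959/1656 ≈ 0.57911)
j = -2353/1656 (j = -2 + 959/1656 = -2353/1656 ≈ -1.4209)
M = -2353/1656 ≈ -1.4209
1/M = 1/(-2353/1656) = -1656/2353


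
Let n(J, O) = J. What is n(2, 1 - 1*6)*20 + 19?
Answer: 59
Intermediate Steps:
n(2, 1 - 1*6)*20 + 19 = 2*20 + 19 = 40 + 19 = 59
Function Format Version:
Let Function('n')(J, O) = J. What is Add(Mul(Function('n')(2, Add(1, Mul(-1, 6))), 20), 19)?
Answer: 59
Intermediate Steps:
Add(Mul(Function('n')(2, Add(1, Mul(-1, 6))), 20), 19) = Add(Mul(2, 20), 19) = Add(40, 19) = 59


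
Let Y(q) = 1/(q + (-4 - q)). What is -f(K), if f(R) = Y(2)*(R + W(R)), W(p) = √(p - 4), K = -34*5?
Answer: -85/2 + I*√174/4 ≈ -42.5 + 3.2977*I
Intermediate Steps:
Y(q) = -¼ (Y(q) = 1/(-4) = -¼)
K = -170
W(p) = √(-4 + p)
f(R) = -R/4 - √(-4 + R)/4 (f(R) = -(R + √(-4 + R))/4 = -R/4 - √(-4 + R)/4)
-f(K) = -(-¼*(-170) - √(-4 - 170)/4) = -(85/2 - I*√174/4) = -85/2 + I*√174/4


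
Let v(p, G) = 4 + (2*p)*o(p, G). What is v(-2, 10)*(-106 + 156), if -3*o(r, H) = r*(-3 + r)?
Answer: 2600/3 ≈ 866.67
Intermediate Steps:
o(r, H) = -r*(-3 + r)/3
v(p, G) = 4 + 2*p**2*(3 - p)/3 (v(p, G) = 4 + (2*p)*(p*(3 - p)/3) = 4 + 2*p**2*(3 - p)/3)
v(-2, 10)*(-106 + 156) = (4 + (2/3)*(-2)**2*(3 - 1*(-2)))*(-106 + 156) = (4 + (2/3)*4*(3 + 2))*50 = (4 + (2/3)*4*5)*50 = (4 + 40/3)*50 = (52/3)*50 = 2600/3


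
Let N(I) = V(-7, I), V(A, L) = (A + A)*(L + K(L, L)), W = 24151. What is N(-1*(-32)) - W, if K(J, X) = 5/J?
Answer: -393619/16 ≈ -24601.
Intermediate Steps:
V(A, L) = 2*A*(L + 5/L) (V(A, L) = (A + A)*(L + 5/L) = (2*A)*(L + 5/L) = 2*A*(L + 5/L))
N(I) = -14*(5 + I²)/I (N(I) = 2*(-7)*(5 + I²)/I = -14*(5 + I²)/I)
N(-1*(-32)) - W = (-70/((-1*(-32))) - (-14)*(-32)) - 1*24151 = (-70/32 - 14*32) - 24151 = (-70*1/32 - 448) - 24151 = (-35/16 - 448) - 24151 = -7203/16 - 24151 = -393619/16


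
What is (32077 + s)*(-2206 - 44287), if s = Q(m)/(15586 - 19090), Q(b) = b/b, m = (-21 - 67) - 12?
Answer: -5225711240851/3504 ≈ -1.4914e+9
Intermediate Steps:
m = -100 (m = -88 - 12 = -100)
Q(b) = 1
s = -1/3504 (s = 1/(15586 - 19090) = 1/(-3504) = 1*(-1/3504) = -1/3504 ≈ -0.00028539)
(32077 + s)*(-2206 - 44287) = (32077 - 1/3504)*(-2206 - 44287) = (112397807/3504)*(-46493) = -5225711240851/3504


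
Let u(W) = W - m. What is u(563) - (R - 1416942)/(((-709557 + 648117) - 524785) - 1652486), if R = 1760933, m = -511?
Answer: 12590155/11721 ≈ 1074.2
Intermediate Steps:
u(W) = 511 + W (u(W) = W - 1*(-511) = W + 511 = 511 + W)
u(563) - (R - 1416942)/(((-709557 + 648117) - 524785) - 1652486) = (511 + 563) - (1760933 - 1416942)/(((-709557 + 648117) - 524785) - 1652486) = 1074 - 343991/((-61440 - 524785) - 1652486) = 1074 - 343991/(-586225 - 1652486) = 1074 - 343991/(-2238711) = 1074 - 343991*(-1)/2238711 = 1074 - 1*(-1801/11721) = 1074 + 1801/11721 = 12590155/11721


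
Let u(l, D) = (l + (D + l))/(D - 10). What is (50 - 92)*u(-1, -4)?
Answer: -18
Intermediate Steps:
u(l, D) = (D + 2*l)/(-10 + D)
(50 - 92)*u(-1, -4) = (50 - 92)*((-4 + 2*(-1))/(-10 - 4)) = -42*(-4 - 2)/(-14) = -(-3)*(-6) = -42*3/7 = -18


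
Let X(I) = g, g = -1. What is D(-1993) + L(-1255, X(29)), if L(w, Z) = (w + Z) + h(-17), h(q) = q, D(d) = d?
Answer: -3266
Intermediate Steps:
X(I) = -1
L(w, Z) = -17 + Z + w (L(w, Z) = (w + Z) - 17 = (Z + w) - 17 = -17 + Z + w)
D(-1993) + L(-1255, X(29)) = -1993 + (-17 - 1 - 1255) = -1993 - 1273 = -3266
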